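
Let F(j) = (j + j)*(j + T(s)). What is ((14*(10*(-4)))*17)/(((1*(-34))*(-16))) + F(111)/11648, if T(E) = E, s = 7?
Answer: -44411/2912 ≈ -15.251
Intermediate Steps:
F(j) = 2*j*(7 + j) (F(j) = (j + j)*(j + 7) = (2*j)*(7 + j) = 2*j*(7 + j))
((14*(10*(-4)))*17)/(((1*(-34))*(-16))) + F(111)/11648 = ((14*(10*(-4)))*17)/(((1*(-34))*(-16))) + (2*111*(7 + 111))/11648 = ((14*(-40))*17)/((-34*(-16))) + (2*111*118)*(1/11648) = -560*17/544 + 26196*(1/11648) = -9520*1/544 + 6549/2912 = -35/2 + 6549/2912 = -44411/2912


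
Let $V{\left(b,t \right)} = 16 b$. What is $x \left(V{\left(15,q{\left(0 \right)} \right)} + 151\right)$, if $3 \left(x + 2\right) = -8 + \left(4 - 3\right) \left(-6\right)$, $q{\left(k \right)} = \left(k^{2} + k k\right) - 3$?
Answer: $- \frac{7820}{3} \approx -2606.7$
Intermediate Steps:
$q{\left(k \right)} = -3 + 2 k^{2}$ ($q{\left(k \right)} = \left(k^{2} + k^{2}\right) - 3 = 2 k^{2} - 3 = -3 + 2 k^{2}$)
$x = - \frac{20}{3}$ ($x = -2 + \frac{-8 + \left(4 - 3\right) \left(-6\right)}{3} = -2 + \frac{-8 + 1 \left(-6\right)}{3} = -2 + \frac{-8 - 6}{3} = -2 + \frac{1}{3} \left(-14\right) = -2 - \frac{14}{3} = - \frac{20}{3} \approx -6.6667$)
$x \left(V{\left(15,q{\left(0 \right)} \right)} + 151\right) = - \frac{20 \left(16 \cdot 15 + 151\right)}{3} = - \frac{20 \left(240 + 151\right)}{3} = \left(- \frac{20}{3}\right) 391 = - \frac{7820}{3}$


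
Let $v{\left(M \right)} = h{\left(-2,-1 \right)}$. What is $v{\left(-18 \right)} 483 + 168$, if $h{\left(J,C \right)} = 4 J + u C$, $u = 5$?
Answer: $-6111$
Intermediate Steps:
$h{\left(J,C \right)} = 4 J + 5 C$
$v{\left(M \right)} = -13$ ($v{\left(M \right)} = 4 \left(-2\right) + 5 \left(-1\right) = -8 - 5 = -13$)
$v{\left(-18 \right)} 483 + 168 = \left(-13\right) 483 + 168 = -6279 + 168 = -6111$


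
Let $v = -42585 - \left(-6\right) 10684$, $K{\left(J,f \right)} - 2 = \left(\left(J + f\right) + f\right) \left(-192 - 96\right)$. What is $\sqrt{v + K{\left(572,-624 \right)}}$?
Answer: $\sqrt{216209} \approx 464.98$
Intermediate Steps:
$K{\left(J,f \right)} = 2 - 576 f - 288 J$ ($K{\left(J,f \right)} = 2 + \left(\left(J + f\right) + f\right) \left(-192 - 96\right) = 2 + \left(J + 2 f\right) \left(-288\right) = 2 - \left(288 J + 576 f\right) = 2 - 576 f - 288 J$)
$v = 21519$ ($v = -42585 - -64104 = -42585 + 64104 = 21519$)
$\sqrt{v + K{\left(572,-624 \right)}} = \sqrt{21519 - -194690} = \sqrt{21519 + \left(2 + 359424 - 164736\right)} = \sqrt{21519 + 194690} = \sqrt{216209}$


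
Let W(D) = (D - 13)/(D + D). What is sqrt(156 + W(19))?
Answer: sqrt(56373)/19 ≈ 12.496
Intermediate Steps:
W(D) = (-13 + D)/(2*D) (W(D) = (-13 + D)/((2*D)) = (-13 + D)*(1/(2*D)) = (-13 + D)/(2*D))
sqrt(156 + W(19)) = sqrt(156 + (1/2)*(-13 + 19)/19) = sqrt(156 + (1/2)*(1/19)*6) = sqrt(156 + 3/19) = sqrt(2967/19) = sqrt(56373)/19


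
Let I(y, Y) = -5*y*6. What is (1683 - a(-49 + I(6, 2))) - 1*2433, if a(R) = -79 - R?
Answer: -900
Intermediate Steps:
I(y, Y) = -30*y
(1683 - a(-49 + I(6, 2))) - 1*2433 = (1683 - (-79 - (-49 - 30*6))) - 1*2433 = (1683 - (-79 - (-49 - 180))) - 2433 = (1683 - (-79 - 1*(-229))) - 2433 = (1683 - (-79 + 229)) - 2433 = (1683 - 1*150) - 2433 = (1683 - 150) - 2433 = 1533 - 2433 = -900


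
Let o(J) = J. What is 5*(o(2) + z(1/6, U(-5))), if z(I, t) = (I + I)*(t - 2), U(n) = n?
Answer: -5/3 ≈ -1.6667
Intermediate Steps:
z(I, t) = 2*I*(-2 + t) (z(I, t) = (2*I)*(-2 + t) = 2*I*(-2 + t))
5*(o(2) + z(1/6, U(-5))) = 5*(2 + 2*(-2 - 5)/6) = 5*(2 + 2*(⅙)*(-7)) = 5*(2 - 7/3) = 5*(-⅓) = -5/3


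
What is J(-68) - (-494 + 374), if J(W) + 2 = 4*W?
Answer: -154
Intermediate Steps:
J(W) = -2 + 4*W
J(-68) - (-494 + 374) = (-2 + 4*(-68)) - (-494 + 374) = (-2 - 272) - 1*(-120) = -274 + 120 = -154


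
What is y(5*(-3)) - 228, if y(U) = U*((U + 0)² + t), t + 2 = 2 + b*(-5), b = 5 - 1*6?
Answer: -3678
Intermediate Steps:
b = -1 (b = 5 - 6 = -1)
t = 5 (t = -2 + (2 - 1*(-5)) = -2 + (2 + 5) = -2 + 7 = 5)
y(U) = U*(5 + U²) (y(U) = U*((U + 0)² + 5) = U*(U² + 5) = U*(5 + U²))
y(5*(-3)) - 228 = (5*(-3))*(5 + (5*(-3))²) - 228 = -15*(5 + (-15)²) - 228 = -15*(5 + 225) - 228 = -15*230 - 228 = -3450 - 228 = -3678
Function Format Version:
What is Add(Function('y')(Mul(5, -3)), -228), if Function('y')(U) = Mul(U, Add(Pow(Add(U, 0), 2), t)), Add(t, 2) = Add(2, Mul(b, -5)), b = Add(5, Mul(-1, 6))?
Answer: -3678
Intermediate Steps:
b = -1 (b = Add(5, -6) = -1)
t = 5 (t = Add(-2, Add(2, Mul(-1, -5))) = Add(-2, Add(2, 5)) = Add(-2, 7) = 5)
Function('y')(U) = Mul(U, Add(5, Pow(U, 2))) (Function('y')(U) = Mul(U, Add(Pow(Add(U, 0), 2), 5)) = Mul(U, Add(Pow(U, 2), 5)) = Mul(U, Add(5, Pow(U, 2))))
Add(Function('y')(Mul(5, -3)), -228) = Add(Mul(Mul(5, -3), Add(5, Pow(Mul(5, -3), 2))), -228) = Add(Mul(-15, Add(5, Pow(-15, 2))), -228) = Add(Mul(-15, Add(5, 225)), -228) = Add(Mul(-15, 230), -228) = Add(-3450, -228) = -3678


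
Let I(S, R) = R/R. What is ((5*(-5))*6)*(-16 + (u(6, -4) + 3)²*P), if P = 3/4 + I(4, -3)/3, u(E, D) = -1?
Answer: 1750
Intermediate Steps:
I(S, R) = 1
P = 13/12 (P = 3/4 + 1/3 = 3*(¼) + 1*(⅓) = ¾ + ⅓ = 13/12 ≈ 1.0833)
((5*(-5))*6)*(-16 + (u(6, -4) + 3)²*P) = ((5*(-5))*6)*(-16 + (-1 + 3)²*(13/12)) = (-25*6)*(-16 + 2²*(13/12)) = -150*(-16 + 4*(13/12)) = -150*(-16 + 13/3) = -150*(-35/3) = 1750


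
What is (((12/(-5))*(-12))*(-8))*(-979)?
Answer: 1127808/5 ≈ 2.2556e+5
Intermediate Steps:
(((12/(-5))*(-12))*(-8))*(-979) = (((12*(-⅕))*(-12))*(-8))*(-979) = (-12/5*(-12)*(-8))*(-979) = ((144/5)*(-8))*(-979) = -1152/5*(-979) = 1127808/5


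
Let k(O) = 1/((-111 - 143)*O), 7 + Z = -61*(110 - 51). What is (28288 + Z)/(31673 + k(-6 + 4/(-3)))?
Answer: 137923016/176988727 ≈ 0.77928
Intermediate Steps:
Z = -3606 (Z = -7 - 61*(110 - 51) = -7 - 61*59 = -7 - 3599 = -3606)
k(O) = -1/(254*O) (k(O) = 1/((-254)*O) = -1/(254*O))
(28288 + Z)/(31673 + k(-6 + 4/(-3))) = (28288 - 3606)/(31673 - 1/(254*(-6 + 4/(-3)))) = 24682/(31673 - 1/(254*(-6 + 4*(-⅓)))) = 24682/(31673 - 1/(254*(-6 - 4/3))) = 24682/(31673 - 1/(254*(-22/3))) = 24682/(31673 - 1/254*(-3/22)) = 24682/(31673 + 3/5588) = 24682/(176988727/5588) = 24682*(5588/176988727) = 137923016/176988727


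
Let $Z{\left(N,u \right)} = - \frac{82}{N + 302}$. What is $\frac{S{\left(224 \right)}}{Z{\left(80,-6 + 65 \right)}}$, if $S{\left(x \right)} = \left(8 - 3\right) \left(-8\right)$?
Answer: $\frac{7640}{41} \approx 186.34$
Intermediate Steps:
$S{\left(x \right)} = -40$ ($S{\left(x \right)} = 5 \left(-8\right) = -40$)
$Z{\left(N,u \right)} = - \frac{82}{302 + N}$
$\frac{S{\left(224 \right)}}{Z{\left(80,-6 + 65 \right)}} = - \frac{40}{\left(-82\right) \frac{1}{302 + 80}} = - \frac{40}{\left(-82\right) \frac{1}{382}} = - \frac{40}{- \frac{41}{191}} = \left(-40\right) \left(- \frac{191}{41}\right) = \frac{7640}{41}$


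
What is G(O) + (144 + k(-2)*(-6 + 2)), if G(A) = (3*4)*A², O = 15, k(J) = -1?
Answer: 2848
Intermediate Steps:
G(A) = 12*A²
G(O) + (144 + k(-2)*(-6 + 2)) = 12*15² + (144 - (-6 + 2)) = 12*225 + (144 - 1*(-4)) = 2700 + (144 + 4) = 2700 + 148 = 2848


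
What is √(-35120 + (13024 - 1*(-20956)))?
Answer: 2*I*√285 ≈ 33.764*I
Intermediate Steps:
√(-35120 + (13024 - 1*(-20956))) = √(-35120 + (13024 + 20956)) = √(-35120 + 33980) = √(-1140) = 2*I*√285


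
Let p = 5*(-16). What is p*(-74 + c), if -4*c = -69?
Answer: 4540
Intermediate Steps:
p = -80
c = 69/4 (c = -¼*(-69) = 69/4 ≈ 17.250)
p*(-74 + c) = -80*(-74 + 69/4) = -80*(-227/4) = 4540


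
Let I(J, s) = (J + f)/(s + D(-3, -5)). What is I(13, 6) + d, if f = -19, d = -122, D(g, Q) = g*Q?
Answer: -856/7 ≈ -122.29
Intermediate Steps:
D(g, Q) = Q*g
I(J, s) = (-19 + J)/(15 + s) (I(J, s) = (J - 19)/(s - 5*(-3)) = (-19 + J)/(s + 15) = (-19 + J)/(15 + s))
I(13, 6) + d = (-19 + 13)/(15 + 6) - 122 = -6/21 - 122 = (1/21)*(-6) - 122 = -2/7 - 122 = -856/7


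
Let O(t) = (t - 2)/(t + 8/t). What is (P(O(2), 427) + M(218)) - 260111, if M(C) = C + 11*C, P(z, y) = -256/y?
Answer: -109950621/427 ≈ -2.5750e+5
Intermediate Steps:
O(t) = (-2 + t)/(t + 8/t)
M(C) = 12*C
(P(O(2), 427) + M(218)) - 260111 = (-256/427 + 12*218) - 260111 = (-256*1/427 + 2616) - 260111 = (-256/427 + 2616) - 260111 = 1116776/427 - 260111 = -109950621/427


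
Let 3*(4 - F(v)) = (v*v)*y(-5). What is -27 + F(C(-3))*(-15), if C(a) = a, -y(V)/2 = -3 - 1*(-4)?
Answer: -177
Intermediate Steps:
y(V) = -2 (y(V) = -2*(-3 - 1*(-4)) = -2*(-3 + 4) = -2*1 = -2)
F(v) = 4 + 2*v**2/3 (F(v) = 4 - v*v*(-2)/3 = 4 - v**2*(-2)/3 = 4 - (-2)*v**2/3 = 4 + 2*v**2/3)
-27 + F(C(-3))*(-15) = -27 + (4 + (2/3)*(-3)**2)*(-15) = -27 + (4 + (2/3)*9)*(-15) = -27 + (4 + 6)*(-15) = -27 + 10*(-15) = -27 - 150 = -177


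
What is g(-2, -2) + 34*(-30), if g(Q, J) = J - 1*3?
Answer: -1025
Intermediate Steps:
g(Q, J) = -3 + J (g(Q, J) = J - 3 = -3 + J)
g(-2, -2) + 34*(-30) = (-3 - 2) + 34*(-30) = -5 - 1020 = -1025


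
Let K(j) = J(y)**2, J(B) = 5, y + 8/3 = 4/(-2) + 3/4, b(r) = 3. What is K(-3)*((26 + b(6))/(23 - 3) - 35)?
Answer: -3355/4 ≈ -838.75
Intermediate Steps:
y = -47/12 (y = -8/3 + (4/(-2) + 3/4) = -8/3 + (4*(-1/2) + 3*(1/4)) = -8/3 + (-2 + 3/4) = -8/3 - 5/4 = -47/12 ≈ -3.9167)
K(j) = 25 (K(j) = 5**2 = 25)
K(-3)*((26 + b(6))/(23 - 3) - 35) = 25*((26 + 3)/(23 - 3) - 35) = 25*(29/20 - 35) = 25*(-671/20) = -3355/4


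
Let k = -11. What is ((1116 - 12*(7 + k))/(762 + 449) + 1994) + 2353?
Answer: 5265381/1211 ≈ 4348.0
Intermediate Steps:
((1116 - 12*(7 + k))/(762 + 449) + 1994) + 2353 = ((1116 - 12*(7 - 11))/(762 + 449) + 1994) + 2353 = ((1116 - 12*(-4))/1211 + 1994) + 2353 = ((1116 + 48)*(1/1211) + 1994) + 2353 = (1164*(1/1211) + 1994) + 2353 = (1164/1211 + 1994) + 2353 = 2415898/1211 + 2353 = 5265381/1211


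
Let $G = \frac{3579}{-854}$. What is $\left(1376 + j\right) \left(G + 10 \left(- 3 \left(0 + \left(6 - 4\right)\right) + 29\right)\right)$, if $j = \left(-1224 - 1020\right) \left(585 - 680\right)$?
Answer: $\frac{20687596798}{427} \approx 4.8449 \cdot 10^{7}$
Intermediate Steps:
$G = - \frac{3579}{854}$ ($G = 3579 \left(- \frac{1}{854}\right) = - \frac{3579}{854} \approx -4.1909$)
$j = 213180$ ($j = \left(-2244\right) \left(-95\right) = 213180$)
$\left(1376 + j\right) \left(G + 10 \left(- 3 \left(0 + \left(6 - 4\right)\right) + 29\right)\right) = \left(1376 + 213180\right) \left(- \frac{3579}{854} + 10 \left(- 3 \left(0 + \left(6 - 4\right)\right) + 29\right)\right) = 214556 \left(- \frac{3579}{854} + 10 \left(- 3 \left(0 + 2\right) + 29\right)\right) = 214556 \left(- \frac{3579}{854} + 10 \left(\left(-3\right) 2 + 29\right)\right) = 214556 \left(- \frac{3579}{854} + 10 \left(-6 + 29\right)\right) = 214556 \left(- \frac{3579}{854} + 10 \cdot 23\right) = 214556 \left(- \frac{3579}{854} + 230\right) = 214556 \cdot \frac{192841}{854} = \frac{20687596798}{427}$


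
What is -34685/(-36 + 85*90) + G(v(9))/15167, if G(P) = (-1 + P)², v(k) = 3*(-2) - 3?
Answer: -525305995/115481538 ≈ -4.5488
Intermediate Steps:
v(k) = -9 (v(k) = -6 - 3 = -9)
-34685/(-36 + 85*90) + G(v(9))/15167 = -34685/(-36 + 85*90) + (-1 - 9)²/15167 = -34685/(-36 + 7650) + (-10)²*(1/15167) = -34685/7614 + 100*(1/15167) = -34685*1/7614 + 100/15167 = -34685/7614 + 100/15167 = -525305995/115481538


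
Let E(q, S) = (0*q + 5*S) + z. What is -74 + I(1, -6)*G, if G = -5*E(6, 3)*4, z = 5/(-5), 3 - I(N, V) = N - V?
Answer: 1046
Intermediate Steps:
I(N, V) = 3 + V - N (I(N, V) = 3 - (N - V) = 3 + (V - N) = 3 + V - N)
z = -1 (z = 5*(-⅕) = -1)
E(q, S) = -1 + 5*S (E(q, S) = (0*q + 5*S) - 1 = (0 + 5*S) - 1 = 5*S - 1 = -1 + 5*S)
G = -280 (G = -5*(-1 + 5*3)*4 = -5*(-1 + 15)*4 = -5*14*4 = -70*4 = -280)
-74 + I(1, -6)*G = -74 + (3 - 6 - 1*1)*(-280) = -74 + (3 - 6 - 1)*(-280) = -74 - 4*(-280) = -74 + 1120 = 1046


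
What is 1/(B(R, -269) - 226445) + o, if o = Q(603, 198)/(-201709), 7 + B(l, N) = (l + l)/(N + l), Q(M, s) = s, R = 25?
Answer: -5494787960/5572648631821 ≈ -0.00098603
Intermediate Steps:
B(l, N) = -7 + 2*l/(N + l) (B(l, N) = -7 + (l + l)/(N + l) = -7 + (2*l)/(N + l) = -7 + 2*l/(N + l))
o = -198/201709 (o = 198/(-201709) = 198*(-1/201709) = -198/201709 ≈ -0.00098161)
1/(B(R, -269) - 226445) + o = 1/((-7*(-269) - 5*25)/(-269 + 25) - 226445) - 198/201709 = 1/((1883 - 125)/(-244) - 226445) - 198/201709 = 1/(-1/244*1758 - 226445) - 198/201709 = 1/(-879/122 - 226445) - 198/201709 = 1/(-27627169/122) - 198/201709 = -122/27627169 - 198/201709 = -5494787960/5572648631821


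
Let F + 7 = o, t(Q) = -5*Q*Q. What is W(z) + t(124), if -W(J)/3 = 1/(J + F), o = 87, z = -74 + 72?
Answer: -1998881/26 ≈ -76880.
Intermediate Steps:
t(Q) = -5*Q²
z = -2
F = 80 (F = -7 + 87 = 80)
W(J) = -3/(80 + J) (W(J) = -3/(J + 80) = -3/(80 + J))
W(z) + t(124) = -3/(80 - 2) - 5*124² = -3/78 - 5*15376 = -3*1/78 - 76880 = -1/26 - 76880 = -1998881/26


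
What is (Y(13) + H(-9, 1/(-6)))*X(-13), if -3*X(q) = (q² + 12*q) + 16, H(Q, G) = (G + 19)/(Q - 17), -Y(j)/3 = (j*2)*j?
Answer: 4590613/468 ≈ 9809.0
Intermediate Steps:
Y(j) = -6*j² (Y(j) = -3*j*2*j = -3*2*j*j = -6*j²)
H(Q, G) = (19 + G)/(-17 + Q)
X(q) = -16/3 - 4*q - q²/3 (X(q) = -((q² + 12*q) + 16)/3 = -(16 + q² + 12*q)/3 = -16/3 - 4*q - q²/3)
(Y(13) + H(-9, 1/(-6)))*X(-13) = (-6*13² + (19 + 1/(-6))/(-17 - 9))*(-16/3 - 4*(-13) - ⅓*(-13)²) = (-6*169 + (19 - ⅙)/(-26))*(-16/3 + 52 - ⅓*169) = (-1014 - 1/26*113/6)*(-16/3 + 52 - 169/3) = (-1014 - 113/156)*(-29/3) = -158297/156*(-29/3) = 4590613/468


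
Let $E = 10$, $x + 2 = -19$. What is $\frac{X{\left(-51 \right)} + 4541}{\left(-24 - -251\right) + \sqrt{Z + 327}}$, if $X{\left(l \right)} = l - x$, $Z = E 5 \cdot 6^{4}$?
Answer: $- \frac{78769}{1046} + \frac{347 \sqrt{65127}}{1046} \approx 9.355$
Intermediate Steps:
$x = -21$ ($x = -2 - 19 = -21$)
$Z = 64800$ ($Z = 10 \cdot 5 \cdot 6^{4} = 50 \cdot 1296 = 64800$)
$X{\left(l \right)} = 21 + l$ ($X{\left(l \right)} = l - -21 = l + 21 = 21 + l$)
$\frac{X{\left(-51 \right)} + 4541}{\left(-24 - -251\right) + \sqrt{Z + 327}} = \frac{\left(21 - 51\right) + 4541}{\left(-24 - -251\right) + \sqrt{64800 + 327}} = \frac{-30 + 4541}{\left(-24 + 251\right) + \sqrt{65127}} = \frac{4511}{227 + \sqrt{65127}}$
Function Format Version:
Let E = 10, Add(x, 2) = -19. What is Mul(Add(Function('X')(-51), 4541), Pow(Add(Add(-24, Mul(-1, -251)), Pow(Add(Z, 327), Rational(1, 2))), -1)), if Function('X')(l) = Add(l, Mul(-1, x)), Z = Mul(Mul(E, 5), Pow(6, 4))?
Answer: Add(Rational(-78769, 1046), Mul(Rational(347, 1046), Pow(65127, Rational(1, 2)))) ≈ 9.3550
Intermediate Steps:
x = -21 (x = Add(-2, -19) = -21)
Z = 64800 (Z = Mul(Mul(10, 5), Pow(6, 4)) = Mul(50, 1296) = 64800)
Function('X')(l) = Add(21, l) (Function('X')(l) = Add(l, Mul(-1, -21)) = Add(l, 21) = Add(21, l))
Mul(Add(Function('X')(-51), 4541), Pow(Add(Add(-24, Mul(-1, -251)), Pow(Add(Z, 327), Rational(1, 2))), -1)) = Mul(Add(Add(21, -51), 4541), Pow(Add(Add(-24, Mul(-1, -251)), Pow(Add(64800, 327), Rational(1, 2))), -1)) = Mul(Add(-30, 4541), Pow(Add(Add(-24, 251), Pow(65127, Rational(1, 2))), -1)) = Mul(4511, Pow(Add(227, Pow(65127, Rational(1, 2))), -1))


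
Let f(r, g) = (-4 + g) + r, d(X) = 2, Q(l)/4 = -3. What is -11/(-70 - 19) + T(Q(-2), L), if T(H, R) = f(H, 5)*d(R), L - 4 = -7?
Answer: -1947/89 ≈ -21.876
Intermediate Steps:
L = -3 (L = 4 - 7 = -3)
Q(l) = -12 (Q(l) = 4*(-3) = -12)
f(r, g) = -4 + g + r
T(H, R) = 2 + 2*H (T(H, R) = (-4 + 5 + H)*2 = (1 + H)*2 = 2 + 2*H)
-11/(-70 - 19) + T(Q(-2), L) = -11/(-70 - 19) + (2 + 2*(-12)) = -11/(-89) + (2 - 24) = -11*(-1/89) - 22 = 11/89 - 22 = -1947/89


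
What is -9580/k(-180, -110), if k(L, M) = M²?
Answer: -479/605 ≈ -0.79174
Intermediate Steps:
-9580/k(-180, -110) = -9580/((-110)²) = -9580/12100 = -9580*1/12100 = -479/605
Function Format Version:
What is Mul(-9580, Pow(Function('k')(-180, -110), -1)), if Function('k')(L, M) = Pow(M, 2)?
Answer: Rational(-479, 605) ≈ -0.79174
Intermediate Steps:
Mul(-9580, Pow(Function('k')(-180, -110), -1)) = Mul(-9580, Pow(Pow(-110, 2), -1)) = Mul(-9580, Pow(12100, -1)) = Mul(-9580, Rational(1, 12100)) = Rational(-479, 605)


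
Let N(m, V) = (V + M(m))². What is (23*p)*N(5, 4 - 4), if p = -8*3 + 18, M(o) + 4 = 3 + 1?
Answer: 0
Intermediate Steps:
M(o) = 0 (M(o) = -4 + (3 + 1) = -4 + 4 = 0)
N(m, V) = V² (N(m, V) = (V + 0)² = V²)
p = -6 (p = -24 + 18 = -6)
(23*p)*N(5, 4 - 4) = (23*(-6))*(4 - 4)² = -138*0² = -138*0 = 0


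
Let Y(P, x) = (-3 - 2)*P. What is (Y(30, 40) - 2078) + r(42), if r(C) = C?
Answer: -2186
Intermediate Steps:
Y(P, x) = -5*P
(Y(30, 40) - 2078) + r(42) = (-5*30 - 2078) + 42 = (-150 - 2078) + 42 = -2228 + 42 = -2186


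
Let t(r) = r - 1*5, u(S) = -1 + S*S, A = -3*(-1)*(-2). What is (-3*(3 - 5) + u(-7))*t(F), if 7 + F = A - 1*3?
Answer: -1134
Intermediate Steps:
A = -6 (A = 3*(-2) = -6)
F = -16 (F = -7 + (-6 - 1*3) = -7 + (-6 - 3) = -7 - 9 = -16)
u(S) = -1 + S**2
t(r) = -5 + r (t(r) = r - 5 = -5 + r)
(-3*(3 - 5) + u(-7))*t(F) = (-3*(3 - 5) + (-1 + (-7)**2))*(-5 - 16) = (-3*(-2) + (-1 + 49))*(-21) = (6 + 48)*(-21) = 54*(-21) = -1134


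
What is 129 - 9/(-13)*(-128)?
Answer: 525/13 ≈ 40.385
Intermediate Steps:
129 - 9/(-13)*(-128) = 129 - 9*(-1/13)*(-128) = 129 + (9/13)*(-128) = 129 - 1152/13 = 525/13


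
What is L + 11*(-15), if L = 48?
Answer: -117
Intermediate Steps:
L + 11*(-15) = 48 + 11*(-15) = 48 - 165 = -117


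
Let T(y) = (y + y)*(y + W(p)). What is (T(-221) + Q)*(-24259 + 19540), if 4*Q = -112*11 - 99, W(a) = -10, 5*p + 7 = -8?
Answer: -1920996363/4 ≈ -4.8025e+8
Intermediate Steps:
p = -3 (p = -7/5 + (⅕)*(-8) = -7/5 - 8/5 = -3)
Q = -1331/4 (Q = (-112*11 - 99)/4 = (-1232 - 99)/4 = (¼)*(-1331) = -1331/4 ≈ -332.75)
T(y) = 2*y*(-10 + y) (T(y) = (y + y)*(y - 10) = (2*y)*(-10 + y) = 2*y*(-10 + y))
(T(-221) + Q)*(-24259 + 19540) = (2*(-221)*(-10 - 221) - 1331/4)*(-24259 + 19540) = (2*(-221)*(-231) - 1331/4)*(-4719) = (102102 - 1331/4)*(-4719) = (407077/4)*(-4719) = -1920996363/4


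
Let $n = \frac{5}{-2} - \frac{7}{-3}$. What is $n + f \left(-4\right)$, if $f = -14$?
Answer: $\frac{335}{6} \approx 55.833$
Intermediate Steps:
$n = - \frac{1}{6}$ ($n = 5 \left(- \frac{1}{2}\right) - - \frac{7}{3} = - \frac{5}{2} + \frac{7}{3} = - \frac{1}{6} \approx -0.16667$)
$n + f \left(-4\right) = - \frac{1}{6} - -56 = - \frac{1}{6} + 56 = \frac{335}{6}$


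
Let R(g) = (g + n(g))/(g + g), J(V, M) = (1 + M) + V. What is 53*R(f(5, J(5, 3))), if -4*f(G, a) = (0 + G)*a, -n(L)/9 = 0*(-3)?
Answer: 53/2 ≈ 26.500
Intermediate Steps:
n(L) = 0 (n(L) = -0*(-3) = -9*0 = 0)
J(V, M) = 1 + M + V
f(G, a) = -G*a/4 (f(G, a) = -(0 + G)*a/4 = -G*a/4)
R(g) = ½ (R(g) = (g + 0)/(g + g) = g/((2*g)) = g*(1/(2*g)) = ½)
53*R(f(5, J(5, 3))) = 53*(½) = 53/2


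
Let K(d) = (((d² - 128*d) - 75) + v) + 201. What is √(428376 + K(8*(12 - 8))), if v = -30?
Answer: 10*√4254 ≈ 652.23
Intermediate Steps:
K(d) = 96 + d² - 128*d (K(d) = (((d² - 128*d) - 75) - 30) + 201 = ((-75 + d² - 128*d) - 30) + 201 = (-105 + d² - 128*d) + 201 = 96 + d² - 128*d)
√(428376 + K(8*(12 - 8))) = √(428376 + (96 + (8*(12 - 8))² - 1024*(12 - 8))) = √(428376 + (96 + (8*4)² - 1024*4)) = √(428376 + (96 + 32² - 128*32)) = √(428376 + (96 + 1024 - 4096)) = √(428376 - 2976) = √425400 = 10*√4254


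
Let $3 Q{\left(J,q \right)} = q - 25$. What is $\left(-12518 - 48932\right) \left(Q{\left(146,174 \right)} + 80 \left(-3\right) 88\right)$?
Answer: $\frac{3884315950}{3} \approx 1.2948 \cdot 10^{9}$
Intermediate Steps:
$Q{\left(J,q \right)} = - \frac{25}{3} + \frac{q}{3}$ ($Q{\left(J,q \right)} = \frac{q - 25}{3} = \frac{-25 + q}{3} = - \frac{25}{3} + \frac{q}{3}$)
$\left(-12518 - 48932\right) \left(Q{\left(146,174 \right)} + 80 \left(-3\right) 88\right) = \left(-12518 - 48932\right) \left(\left(- \frac{25}{3} + \frac{1}{3} \cdot 174\right) + 80 \left(-3\right) 88\right) = - 61450 \left(\left(- \frac{25}{3} + 58\right) - 21120\right) = - 61450 \left(\frac{149}{3} - 21120\right) = \left(-61450\right) \left(- \frac{63211}{3}\right) = \frac{3884315950}{3}$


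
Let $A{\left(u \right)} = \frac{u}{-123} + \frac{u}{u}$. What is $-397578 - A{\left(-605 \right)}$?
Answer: $- \frac{48902822}{123} \approx -3.9758 \cdot 10^{5}$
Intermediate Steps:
$A{\left(u \right)} = 1 - \frac{u}{123}$ ($A{\left(u \right)} = u \left(- \frac{1}{123}\right) + 1 = - \frac{u}{123} + 1 = 1 - \frac{u}{123}$)
$-397578 - A{\left(-605 \right)} = -397578 - \left(1 - - \frac{605}{123}\right) = -397578 - \left(1 + \frac{605}{123}\right) = -397578 - \frac{728}{123} = - \frac{48902822}{123}$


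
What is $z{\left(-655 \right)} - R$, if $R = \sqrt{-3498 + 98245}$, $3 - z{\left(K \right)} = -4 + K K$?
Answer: $-429018 - \sqrt{94747} \approx -4.2933 \cdot 10^{5}$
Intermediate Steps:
$z{\left(K \right)} = 7 - K^{2}$ ($z{\left(K \right)} = 3 - \left(-4 + K K\right) = 3 - \left(-4 + K^{2}\right) = 7 - K^{2}$)
$R = \sqrt{94747} \approx 307.81$
$z{\left(-655 \right)} - R = \left(7 - \left(-655\right)^{2}\right) - \sqrt{94747} = \left(7 - 429025\right) - \sqrt{94747} = -429018 - \sqrt{94747}$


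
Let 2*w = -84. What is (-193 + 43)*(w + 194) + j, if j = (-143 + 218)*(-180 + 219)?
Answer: -19875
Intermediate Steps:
w = -42 (w = (½)*(-84) = -42)
j = 2925 (j = 75*39 = 2925)
(-193 + 43)*(w + 194) + j = (-193 + 43)*(-42 + 194) + 2925 = -150*152 + 2925 = -22800 + 2925 = -19875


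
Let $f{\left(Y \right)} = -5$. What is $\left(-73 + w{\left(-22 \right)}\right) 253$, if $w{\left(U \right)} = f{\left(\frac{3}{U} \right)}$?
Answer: $-19734$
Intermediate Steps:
$w{\left(U \right)} = -5$
$\left(-73 + w{\left(-22 \right)}\right) 253 = \left(-73 - 5\right) 253 = \left(-78\right) 253 = -19734$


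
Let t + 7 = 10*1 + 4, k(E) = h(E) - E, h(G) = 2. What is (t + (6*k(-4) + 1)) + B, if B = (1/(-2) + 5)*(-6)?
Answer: 17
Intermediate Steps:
k(E) = 2 - E
t = 7 (t = -7 + (10*1 + 4) = -7 + (10 + 4) = -7 + 14 = 7)
B = -27 (B = (-½ + 5)*(-6) = (9/2)*(-6) = -27)
(t + (6*k(-4) + 1)) + B = (7 + (6*(2 - 1*(-4)) + 1)) - 27 = (7 + (6*(2 + 4) + 1)) - 27 = (7 + (6*6 + 1)) - 27 = (7 + (36 + 1)) - 27 = (7 + 37) - 27 = 44 - 27 = 17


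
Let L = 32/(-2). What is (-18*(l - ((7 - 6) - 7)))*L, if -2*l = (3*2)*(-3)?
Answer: 4320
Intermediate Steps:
l = 9 (l = -3*2*(-3)/2 = -3*(-3) = -1/2*(-18) = 9)
L = -16 (L = 32*(-1/2) = -16)
(-18*(l - ((7 - 6) - 7)))*L = -18*(9 - ((7 - 6) - 7))*(-16) = -18*(9 - (1 - 7))*(-16) = -18*(9 - 1*(-6))*(-16) = -18*(9 + 6)*(-16) = -18*15*(-16) = -270*(-16) = 4320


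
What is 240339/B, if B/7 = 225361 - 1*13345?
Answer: 80113/494704 ≈ 0.16194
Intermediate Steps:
B = 1484112 (B = 7*(225361 - 1*13345) = 7*(225361 - 13345) = 7*212016 = 1484112)
240339/B = 240339/1484112 = 240339*(1/1484112) = 80113/494704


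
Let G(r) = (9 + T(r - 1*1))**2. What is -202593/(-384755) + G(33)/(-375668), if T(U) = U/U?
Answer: 19017307906/36135035335 ≈ 0.52628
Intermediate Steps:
T(U) = 1
G(r) = 100 (G(r) = (9 + 1)**2 = 10**2 = 100)
-202593/(-384755) + G(33)/(-375668) = -202593/(-384755) + 100/(-375668) = -202593*(-1/384755) + 100*(-1/375668) = 202593/384755 - 25/93917 = 19017307906/36135035335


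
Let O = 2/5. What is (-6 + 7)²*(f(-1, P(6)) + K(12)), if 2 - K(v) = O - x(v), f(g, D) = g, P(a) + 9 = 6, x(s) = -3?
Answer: -12/5 ≈ -2.4000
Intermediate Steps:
O = ⅖ (O = 2*(⅕) = ⅖ ≈ 0.40000)
P(a) = -3 (P(a) = -9 + 6 = -3)
K(v) = -7/5 (K(v) = 2 - (⅖ - 1*(-3)) = 2 - (⅖ + 3) = 2 - 1*17/5 = 2 - 17/5 = -7/5)
(-6 + 7)²*(f(-1, P(6)) + K(12)) = (-6 + 7)²*(-1 - 7/5) = 1²*(-12/5) = 1*(-12/5) = -12/5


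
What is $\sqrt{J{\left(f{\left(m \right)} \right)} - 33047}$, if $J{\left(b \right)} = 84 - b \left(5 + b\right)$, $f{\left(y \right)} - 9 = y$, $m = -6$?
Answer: $i \sqrt{32987} \approx 181.62 i$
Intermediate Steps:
$f{\left(y \right)} = 9 + y$
$J{\left(b \right)} = 84 - b \left(5 + b\right)$
$\sqrt{J{\left(f{\left(m \right)} \right)} - 33047} = \sqrt{\left(84 - \left(9 - 6\right)^{2} - 5 \left(9 - 6\right)\right) - 33047} = \sqrt{\left(84 - 3^{2} - 15\right) - 33047} = \sqrt{\left(84 - 9 - 15\right) - 33047} = \sqrt{60 - 33047} = \sqrt{-32987} = i \sqrt{32987}$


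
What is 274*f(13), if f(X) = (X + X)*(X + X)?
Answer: 185224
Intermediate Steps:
f(X) = 4*X² (f(X) = (2*X)*(2*X) = 4*X²)
274*f(13) = 274*(4*13²) = 274*(4*169) = 274*676 = 185224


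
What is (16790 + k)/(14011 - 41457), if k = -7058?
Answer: -4866/13723 ≈ -0.35459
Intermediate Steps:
(16790 + k)/(14011 - 41457) = (16790 - 7058)/(14011 - 41457) = 9732/(-27446) = 9732*(-1/27446) = -4866/13723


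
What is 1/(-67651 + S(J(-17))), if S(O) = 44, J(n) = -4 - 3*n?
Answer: -1/67607 ≈ -1.4791e-5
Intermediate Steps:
1/(-67651 + S(J(-17))) = 1/(-67651 + 44) = 1/(-67607) = -1/67607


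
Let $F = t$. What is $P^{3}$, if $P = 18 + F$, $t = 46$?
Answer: $262144$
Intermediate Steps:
$F = 46$
$P = 64$ ($P = 18 + 46 = 64$)
$P^{3} = 64^{3} = 262144$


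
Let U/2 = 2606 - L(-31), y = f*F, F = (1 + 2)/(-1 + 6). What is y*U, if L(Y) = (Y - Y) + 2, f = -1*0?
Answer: 0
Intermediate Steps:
f = 0
F = ⅗ (F = 3/5 = 3*(⅕) = ⅗ ≈ 0.60000)
L(Y) = 2 (L(Y) = 0 + 2 = 2)
y = 0 (y = 0*(⅗) = 0)
U = 5208 (U = 2*(2606 - 1*2) = 2*(2606 - 2) = 2*2604 = 5208)
y*U = 0*5208 = 0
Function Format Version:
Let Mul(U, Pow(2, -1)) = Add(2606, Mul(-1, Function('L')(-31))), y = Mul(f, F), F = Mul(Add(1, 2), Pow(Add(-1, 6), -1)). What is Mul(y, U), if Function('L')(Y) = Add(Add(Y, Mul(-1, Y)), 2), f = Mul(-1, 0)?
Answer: 0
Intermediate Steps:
f = 0
F = Rational(3, 5) (F = Mul(3, Pow(5, -1)) = Mul(3, Rational(1, 5)) = Rational(3, 5) ≈ 0.60000)
Function('L')(Y) = 2 (Function('L')(Y) = Add(0, 2) = 2)
y = 0 (y = Mul(0, Rational(3, 5)) = 0)
U = 5208 (U = Mul(2, Add(2606, Mul(-1, 2))) = Mul(2, Add(2606, -2)) = Mul(2, 2604) = 5208)
Mul(y, U) = Mul(0, 5208) = 0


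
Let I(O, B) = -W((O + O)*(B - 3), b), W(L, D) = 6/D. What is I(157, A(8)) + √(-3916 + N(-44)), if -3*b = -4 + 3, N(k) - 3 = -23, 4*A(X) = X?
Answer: -18 + 4*I*√246 ≈ -18.0 + 62.738*I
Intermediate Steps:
A(X) = X/4
N(k) = -20 (N(k) = 3 - 23 = -20)
b = ⅓ (b = -(-4 + 3)/3 = -⅓*(-1) = ⅓ ≈ 0.33333)
I(O, B) = -18 (I(O, B) = -6/⅓ = -6*3 = -1*18 = -18)
I(157, A(8)) + √(-3916 + N(-44)) = -18 + √(-3916 - 20) = -18 + √(-3936) = -18 + 4*I*√246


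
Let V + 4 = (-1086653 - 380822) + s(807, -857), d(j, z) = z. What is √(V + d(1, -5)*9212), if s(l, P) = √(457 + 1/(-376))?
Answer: √(-13373630604 + 47*√16152114)/94 ≈ 1230.3*I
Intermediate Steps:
s(l, P) = √16152114/188 (s(l, P) = √(457 - 1/376) = √(171831/376) = √16152114/188)
V = -1467479 + √16152114/188 (V = -4 + ((-1086653 - 380822) + √16152114/188) = -4 + (-1467475 + √16152114/188) = -1467479 + √16152114/188 ≈ -1.4675e+6)
√(V + d(1, -5)*9212) = √((-1467479 + √16152114/188) - 5*9212) = √((-1467479 + √16152114/188) - 46060) = √(-1513539 + √16152114/188)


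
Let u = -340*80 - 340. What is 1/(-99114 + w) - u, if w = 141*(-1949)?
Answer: 10297839419/373923 ≈ 27540.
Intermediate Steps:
w = -274809
u = -27540 (u = -27200 - 340 = -27540)
1/(-99114 + w) - u = 1/(-99114 - 274809) - 1*(-27540) = 1/(-373923) + 27540 = -1/373923 + 27540 = 10297839419/373923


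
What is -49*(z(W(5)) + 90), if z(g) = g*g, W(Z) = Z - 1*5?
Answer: -4410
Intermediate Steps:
W(Z) = -5 + Z (W(Z) = Z - 5 = -5 + Z)
z(g) = g**2
-49*(z(W(5)) + 90) = -49*((-5 + 5)**2 + 90) = -49*(0**2 + 90) = -49*(0 + 90) = -49*90 = -4410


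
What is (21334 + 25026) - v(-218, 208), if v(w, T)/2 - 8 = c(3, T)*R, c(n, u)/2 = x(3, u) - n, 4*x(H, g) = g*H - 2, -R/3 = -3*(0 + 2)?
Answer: 35364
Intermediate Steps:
R = 18 (R = -(-9)*(0 + 2) = -(-9)*2 = -3*(-6) = 18)
x(H, g) = -½ + H*g/4 (x(H, g) = (g*H - 2)/4 = (H*g - 2)/4 = (-2 + H*g)/4 = -½ + H*g/4)
c(n, u) = -1 - 2*n + 3*u/2 (c(n, u) = 2*((-½ + (¼)*3*u) - n) = 2*((-½ + 3*u/4) - n) = 2*(-½ - n + 3*u/4) = -1 - 2*n + 3*u/2)
v(w, T) = -236 + 54*T (v(w, T) = 16 + 2*((-1 - 2*3 + 3*T/2)*18) = 16 + 2*((-1 - 6 + 3*T/2)*18) = 16 + 2*((-7 + 3*T/2)*18) = 16 + 2*(-126 + 27*T) = 16 + (-252 + 54*T) = -236 + 54*T)
(21334 + 25026) - v(-218, 208) = (21334 + 25026) - (-236 + 54*208) = 46360 - (-236 + 11232) = 46360 - 1*10996 = 46360 - 10996 = 35364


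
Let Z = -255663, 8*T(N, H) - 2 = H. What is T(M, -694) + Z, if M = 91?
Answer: -511499/2 ≈ -2.5575e+5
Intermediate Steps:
T(N, H) = ¼ + H/8
T(M, -694) + Z = (¼ + (⅛)*(-694)) - 255663 = (¼ - 347/4) - 255663 = -173/2 - 255663 = -511499/2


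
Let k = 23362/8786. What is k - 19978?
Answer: -87751673/4393 ≈ -19975.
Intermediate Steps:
k = 11681/4393 (k = 23362*(1/8786) = 11681/4393 ≈ 2.6590)
k - 19978 = 11681/4393 - 19978 = -87751673/4393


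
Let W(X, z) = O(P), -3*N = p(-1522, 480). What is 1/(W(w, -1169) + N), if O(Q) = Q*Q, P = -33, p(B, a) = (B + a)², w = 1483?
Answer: -3/1082497 ≈ -2.7714e-6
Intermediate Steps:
N = -1085764/3 (N = -(-1522 + 480)²/3 = -⅓*(-1042)² = -⅓*1085764 = -1085764/3 ≈ -3.6192e+5)
O(Q) = Q²
W(X, z) = 1089 (W(X, z) = (-33)² = 1089)
1/(W(w, -1169) + N) = 1/(1089 - 1085764/3) = 1/(-1082497/3) = -3/1082497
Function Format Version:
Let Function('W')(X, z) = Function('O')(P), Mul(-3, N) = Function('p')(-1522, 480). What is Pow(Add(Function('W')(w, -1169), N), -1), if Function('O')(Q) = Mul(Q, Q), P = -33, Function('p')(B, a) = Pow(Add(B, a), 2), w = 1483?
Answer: Rational(-3, 1082497) ≈ -2.7714e-6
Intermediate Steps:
N = Rational(-1085764, 3) (N = Mul(Rational(-1, 3), Pow(Add(-1522, 480), 2)) = Mul(Rational(-1, 3), Pow(-1042, 2)) = Mul(Rational(-1, 3), 1085764) = Rational(-1085764, 3) ≈ -3.6192e+5)
Function('O')(Q) = Pow(Q, 2)
Function('W')(X, z) = 1089 (Function('W')(X, z) = Pow(-33, 2) = 1089)
Pow(Add(Function('W')(w, -1169), N), -1) = Pow(Add(1089, Rational(-1085764, 3)), -1) = Pow(Rational(-1082497, 3), -1) = Rational(-3, 1082497)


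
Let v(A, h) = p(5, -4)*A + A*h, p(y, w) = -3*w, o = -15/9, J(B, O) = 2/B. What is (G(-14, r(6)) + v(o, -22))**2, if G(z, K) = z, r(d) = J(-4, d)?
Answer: 64/9 ≈ 7.1111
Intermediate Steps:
r(d) = -1/2 (r(d) = 2/(-4) = 2*(-1/4) = -1/2)
o = -5/3 (o = -15*1/9 = -5/3 ≈ -1.6667)
v(A, h) = 12*A + A*h (v(A, h) = (-3*(-4))*A + A*h = 12*A + A*h)
(G(-14, r(6)) + v(o, -22))**2 = (-14 - 5*(12 - 22)/3)**2 = (-14 - 5/3*(-10))**2 = (-14 + 50/3)**2 = (8/3)**2 = 64/9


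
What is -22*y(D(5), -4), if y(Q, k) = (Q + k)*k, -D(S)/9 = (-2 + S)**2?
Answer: -7480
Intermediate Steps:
D(S) = -9*(-2 + S)**2
y(Q, k) = k*(Q + k)
-22*y(D(5), -4) = -(-88)*(-9*(-2 + 5)**2 - 4) = -(-88)*(-9*3**2 - 4) = -(-88)*(-9*9 - 4) = -(-88)*(-81 - 4) = -(-88)*(-85) = -22*340 = -7480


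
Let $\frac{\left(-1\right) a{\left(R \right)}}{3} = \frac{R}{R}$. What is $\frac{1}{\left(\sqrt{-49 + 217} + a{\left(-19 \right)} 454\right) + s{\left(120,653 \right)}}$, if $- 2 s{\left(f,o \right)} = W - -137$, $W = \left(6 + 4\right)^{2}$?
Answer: $- \frac{282}{417469} - \frac{8 \sqrt{42}}{8766849} \approx -0.00068141$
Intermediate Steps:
$W = 100$ ($W = 10^{2} = 100$)
$a{\left(R \right)} = -3$ ($a{\left(R \right)} = - 3 \frac{R}{R} = \left(-3\right) 1 = -3$)
$s{\left(f,o \right)} = - \frac{237}{2}$ ($s{\left(f,o \right)} = - \frac{100 - -137}{2} = - \frac{100 + 137}{2} = \left(- \frac{1}{2}\right) 237 = - \frac{237}{2}$)
$\frac{1}{\left(\sqrt{-49 + 217} + a{\left(-19 \right)} 454\right) + s{\left(120,653 \right)}} = \frac{1}{\left(\sqrt{-49 + 217} - 1362\right) - \frac{237}{2}} = \frac{1}{\left(\sqrt{168} - 1362\right) - \frac{237}{2}} = \frac{1}{\left(2 \sqrt{42} - 1362\right) - \frac{237}{2}} = \frac{1}{\left(-1362 + 2 \sqrt{42}\right) - \frac{237}{2}} = \frac{1}{- \frac{2961}{2} + 2 \sqrt{42}}$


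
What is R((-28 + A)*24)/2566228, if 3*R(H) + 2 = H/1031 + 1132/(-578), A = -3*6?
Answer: -374630/573473046489 ≈ -6.5327e-7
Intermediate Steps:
A = -18
R(H) = -1144/867 + H/3093 (R(H) = -⅔ + (H/1031 + 1132/(-578))/3 = -⅔ + (H*(1/1031) + 1132*(-1/578))/3 = -⅔ + (H/1031 - 566/289)/3 = -⅔ + (-566/289 + H/1031)/3 = -⅔ + (-566/867 + H/3093) = -1144/867 + H/3093)
R((-28 + A)*24)/2566228 = (-1144/867 + ((-28 - 18)*24)/3093)/2566228 = (-1144/867 + (-46*24)/3093)*(1/2566228) = (-1144/867 + (1/3093)*(-1104))*(1/2566228) = (-1144/867 - 368/1031)*(1/2566228) = -1498520/893877*1/2566228 = -374630/573473046489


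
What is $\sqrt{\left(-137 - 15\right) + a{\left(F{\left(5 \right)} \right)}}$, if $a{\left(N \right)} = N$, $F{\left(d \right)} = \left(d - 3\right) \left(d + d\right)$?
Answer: $2 i \sqrt{33} \approx 11.489 i$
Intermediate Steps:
$F{\left(d \right)} = 2 d \left(-3 + d\right)$ ($F{\left(d \right)} = \left(-3 + d\right) 2 d = 2 d \left(-3 + d\right)$)
$\sqrt{\left(-137 - 15\right) + a{\left(F{\left(5 \right)} \right)}} = \sqrt{\left(-137 - 15\right) + 2 \cdot 5 \left(-3 + 5\right)} = \sqrt{-152 + 2 \cdot 5 \cdot 2} = \sqrt{-152 + 20} = \sqrt{-132} = 2 i \sqrt{33}$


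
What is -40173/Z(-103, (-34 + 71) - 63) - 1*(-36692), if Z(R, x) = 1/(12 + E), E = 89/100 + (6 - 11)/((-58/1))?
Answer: -1405343363/2900 ≈ -4.8460e+5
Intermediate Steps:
E = 2831/2900 (E = 89*(1/100) - 5/((-58*1)) = 89/100 - 5/(-58) = 89/100 - 5*(-1/58) = 89/100 + 5/58 = 2831/2900 ≈ 0.97621)
Z(R, x) = 2900/37631 (Z(R, x) = 1/(12 + 2831/2900) = 1/(37631/2900) = 2900/37631)
-40173/Z(-103, (-34 + 71) - 63) - 1*(-36692) = -40173/2900/37631 - 1*(-36692) = -40173*37631/2900 + 36692 = -1511750163/2900 + 36692 = -1405343363/2900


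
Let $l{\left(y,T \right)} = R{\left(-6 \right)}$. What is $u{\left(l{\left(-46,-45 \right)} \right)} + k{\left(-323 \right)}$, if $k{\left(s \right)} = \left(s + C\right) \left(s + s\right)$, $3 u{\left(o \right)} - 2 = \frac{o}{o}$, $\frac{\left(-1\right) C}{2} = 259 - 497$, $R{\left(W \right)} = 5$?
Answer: $-98837$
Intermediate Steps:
$l{\left(y,T \right)} = 5$
$C = 476$ ($C = - 2 \left(259 - 497\right) = \left(-2\right) \left(-238\right) = 476$)
$u{\left(o \right)} = 1$ ($u{\left(o \right)} = \frac{2}{3} + \frac{o \frac{1}{o}}{3} = \frac{2}{3} + \frac{1}{3} \cdot 1 = \frac{2}{3} + \frac{1}{3} = 1$)
$k{\left(s \right)} = 2 s \left(476 + s\right)$ ($k{\left(s \right)} = \left(s + 476\right) \left(s + s\right) = \left(476 + s\right) 2 s = 2 s \left(476 + s\right)$)
$u{\left(l{\left(-46,-45 \right)} \right)} + k{\left(-323 \right)} = 1 + 2 \left(-323\right) \left(476 - 323\right) = 1 + 2 \left(-323\right) 153 = 1 - 98838 = -98837$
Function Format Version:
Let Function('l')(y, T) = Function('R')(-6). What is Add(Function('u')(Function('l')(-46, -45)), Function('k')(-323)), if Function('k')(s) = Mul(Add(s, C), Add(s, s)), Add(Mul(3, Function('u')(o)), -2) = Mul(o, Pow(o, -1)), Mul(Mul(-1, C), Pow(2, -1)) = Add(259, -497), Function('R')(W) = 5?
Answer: -98837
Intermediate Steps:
Function('l')(y, T) = 5
C = 476 (C = Mul(-2, Add(259, -497)) = Mul(-2, -238) = 476)
Function('u')(o) = 1 (Function('u')(o) = Add(Rational(2, 3), Mul(Rational(1, 3), Mul(o, Pow(o, -1)))) = Add(Rational(2, 3), Mul(Rational(1, 3), 1)) = Add(Rational(2, 3), Rational(1, 3)) = 1)
Function('k')(s) = Mul(2, s, Add(476, s)) (Function('k')(s) = Mul(Add(s, 476), Add(s, s)) = Mul(Add(476, s), Mul(2, s)) = Mul(2, s, Add(476, s)))
Add(Function('u')(Function('l')(-46, -45)), Function('k')(-323)) = Add(1, Mul(2, -323, Add(476, -323))) = Add(1, Mul(2, -323, 153)) = Add(1, -98838) = -98837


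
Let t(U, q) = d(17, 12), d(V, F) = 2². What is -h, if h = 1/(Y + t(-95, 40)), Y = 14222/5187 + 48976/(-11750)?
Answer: -2344125/6033038 ≈ -0.38855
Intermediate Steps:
d(V, F) = 4
t(U, q) = 4
Y = -3343462/2344125 (Y = 14222*(1/5187) + 48976*(-1/11750) = 1094/399 - 24488/5875 = -3343462/2344125 ≈ -1.4263)
h = 2344125/6033038 (h = 1/(-3343462/2344125 + 4) = 1/(6033038/2344125) = 2344125/6033038 ≈ 0.38855)
-h = -1*2344125/6033038 = -2344125/6033038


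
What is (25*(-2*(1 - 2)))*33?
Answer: 1650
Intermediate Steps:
(25*(-2*(1 - 2)))*33 = (25*(-2*(-1)))*33 = (25*2)*33 = 50*33 = 1650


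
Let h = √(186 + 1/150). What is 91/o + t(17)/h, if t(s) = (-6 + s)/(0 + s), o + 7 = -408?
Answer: -91/415 + 55*√167406/474317 ≈ -0.17183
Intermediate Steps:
o = -415 (o = -7 - 408 = -415)
h = √167406/30 (h = √(186 + 1/150) = √(27901/150) = √167406/30 ≈ 13.638)
t(s) = (-6 + s)/s
91/o + t(17)/h = 91/(-415) + ((-6 + 17)/17)/((√167406/30)) = 91*(-1/415) + ((1/17)*11)*(5*√167406/27901) = -91/415 + 11*(5*√167406/27901)/17 = -91/415 + 55*√167406/474317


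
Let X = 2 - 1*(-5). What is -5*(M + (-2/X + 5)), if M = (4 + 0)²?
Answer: -725/7 ≈ -103.57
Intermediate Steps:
M = 16 (M = 4² = 16)
X = 7 (X = 2 + 5 = 7)
-5*(M + (-2/X + 5)) = -5*(16 + (-2/7 + 5)) = -5*(16 + 33/7) = -5*145/7 = -725/7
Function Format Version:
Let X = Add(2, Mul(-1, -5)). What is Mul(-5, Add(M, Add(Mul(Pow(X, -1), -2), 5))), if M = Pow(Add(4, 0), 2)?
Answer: Rational(-725, 7) ≈ -103.57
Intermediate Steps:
M = 16 (M = Pow(4, 2) = 16)
X = 7 (X = Add(2, 5) = 7)
Mul(-5, Add(M, Add(Mul(Pow(X, -1), -2), 5))) = Mul(-5, Add(16, Add(Mul(Pow(7, -1), -2), 5))) = Mul(-5, Add(16, Add(Mul(Rational(1, 7), -2), 5))) = Mul(-5, Add(16, Add(Rational(-2, 7), 5))) = Mul(-5, Add(16, Rational(33, 7))) = Mul(-5, Rational(145, 7)) = Rational(-725, 7)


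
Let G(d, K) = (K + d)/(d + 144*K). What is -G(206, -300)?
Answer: -47/21497 ≈ -0.0021864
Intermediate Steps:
G(d, K) = (K + d)/(d + 144*K)
-G(206, -300) = -(-300 + 206)/(206 + 144*(-300)) = -(-94)/(206 - 43200) = -(-94)/(-42994) = -(-1)*(-94)/42994 = -1*47/21497 = -47/21497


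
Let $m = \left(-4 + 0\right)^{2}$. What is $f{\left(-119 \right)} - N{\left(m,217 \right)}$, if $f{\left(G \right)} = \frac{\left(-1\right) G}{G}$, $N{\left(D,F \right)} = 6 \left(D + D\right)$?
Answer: $-193$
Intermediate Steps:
$m = 16$ ($m = \left(-4\right)^{2} = 16$)
$N{\left(D,F \right)} = 12 D$ ($N{\left(D,F \right)} = 6 \cdot 2 D = 12 D$)
$f{\left(G \right)} = -1$
$f{\left(-119 \right)} - N{\left(m,217 \right)} = -1 - 12 \cdot 16 = -1 - 192 = -193$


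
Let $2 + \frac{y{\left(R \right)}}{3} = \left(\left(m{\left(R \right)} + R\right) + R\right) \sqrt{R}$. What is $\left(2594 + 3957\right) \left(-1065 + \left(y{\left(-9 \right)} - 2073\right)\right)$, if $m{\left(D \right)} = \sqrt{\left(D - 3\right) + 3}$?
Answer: $-20773221 - 1061262 i \approx -2.0773 \cdot 10^{7} - 1.0613 \cdot 10^{6} i$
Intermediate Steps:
$m{\left(D \right)} = \sqrt{D}$ ($m{\left(D \right)} = \sqrt{\left(D - 3\right) + 3} = \sqrt{\left(-3 + D\right) + 3} = \sqrt{D}$)
$y{\left(R \right)} = -6 + 3 \sqrt{R} \left(\sqrt{R} + 2 R\right)$ ($y{\left(R \right)} = -6 + 3 \left(\left(\sqrt{R} + R\right) + R\right) \sqrt{R} = -6 + 3 \left(\left(R + \sqrt{R}\right) + R\right) \sqrt{R} = -6 + 3 \left(\sqrt{R} + 2 R\right) \sqrt{R} = -6 + 3 \sqrt{R} \left(\sqrt{R} + 2 R\right)$)
$\left(2594 + 3957\right) \left(-1065 + \left(y{\left(-9 \right)} - 2073\right)\right) = \left(2594 + 3957\right) \left(-1065 + \left(\left(-6 + 3 \left(-9\right) + 6 \left(-9\right)^{\frac{3}{2}}\right) - 2073\right)\right) = 6551 \left(-1065 - \left(2106 - - 162 i\right)\right) = 6551 \left(-1065 - \left(2106 + 162 i\right)\right) = 6551 \left(-3171 - 162 i\right) = -20773221 - 1061262 i$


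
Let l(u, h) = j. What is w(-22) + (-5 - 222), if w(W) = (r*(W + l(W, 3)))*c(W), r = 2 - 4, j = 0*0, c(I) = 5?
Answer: -7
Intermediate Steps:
j = 0
l(u, h) = 0
r = -2
w(W) = -10*W (w(W) = -2*(W + 0)*5 = -2*W*5 = -10*W)
w(-22) + (-5 - 222) = -10*(-22) + (-5 - 222) = 220 - 227 = -7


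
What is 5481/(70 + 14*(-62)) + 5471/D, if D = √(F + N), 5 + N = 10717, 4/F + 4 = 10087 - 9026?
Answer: -261/38 + 5471*√2991993879/5661294 ≈ 45.992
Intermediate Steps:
F = 4/1057 (F = 4/(-4 + (10087 - 9026)) = 4/(-4 + 1061) = 4/1057 ≈ 0.0037843)
N = 10712 (N = -5 + 10717 = 10712)
D = 2*√2991993879/1057 (D = √(4/1057 + 10712) = √(11322588/1057) = 2*√2991993879/1057 ≈ 103.50)
5481/(70 + 14*(-62)) + 5471/D = 5481/(70 + 14*(-62)) + 5471/((2*√2991993879/1057)) = 5481/(70 - 868) + 5471*(√2991993879/5661294) = 5481/(-798) + 5471*√2991993879/5661294 = 5481*(-1/798) + 5471*√2991993879/5661294 = -261/38 + 5471*√2991993879/5661294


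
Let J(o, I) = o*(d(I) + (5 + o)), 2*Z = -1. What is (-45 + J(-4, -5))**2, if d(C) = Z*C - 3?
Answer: 2209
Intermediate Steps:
Z = -1/2 (Z = (1/2)*(-1) = -1/2 ≈ -0.50000)
d(C) = -3 - C/2 (d(C) = -C/2 - 3 = -3 - C/2)
J(o, I) = o*(2 + o - I/2) (J(o, I) = o*((-3 - I/2) + (5 + o)) = o*(2 + o - I/2))
(-45 + J(-4, -5))**2 = (-45 + (1/2)*(-4)*(4 - 1*(-5) + 2*(-4)))**2 = (-45 + (1/2)*(-4)*(4 + 5 - 8))**2 = (-45 + (1/2)*(-4)*1)**2 = (-45 - 2)**2 = (-47)**2 = 2209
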